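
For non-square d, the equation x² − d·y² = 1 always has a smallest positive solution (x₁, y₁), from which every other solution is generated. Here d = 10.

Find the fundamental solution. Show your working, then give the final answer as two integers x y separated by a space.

√10 → a₀=3, period (6); ℓ=1 odd so k=1
a_0=3:  p_0=3·1+0=3,  q_0=3·0+1=1
a_1=6:  p_1=6·3+1=19,  q_1=6·1+0=6
→ (19, 6).  Check: 19²=361, 10·6²=360, difference 1.

19 6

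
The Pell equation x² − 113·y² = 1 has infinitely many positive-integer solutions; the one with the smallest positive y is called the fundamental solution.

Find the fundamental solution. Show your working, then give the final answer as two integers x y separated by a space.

1204353 113296

√113 → a₀=10, period (1,1,1,2,2,1,1,1,20); ℓ=9 odd so k=17
step 0: (10, 1)  from 10·(1,0) + (0,1)
step 1: (11, 1)  from 1·(10,1) + (1,0)
step 2: (21, 2)  from 1·(11,1) + (10,1)
…
step 4: (85, 8)  from 2·(32,3) + (21,2)
…
step 6: (287, 27)  from 1·(202,19) + (85,8)
step 7: (489, 46)  from 1·(287,27) + (202,19)
step 8: (776, 73)  from 1·(489,46) + (287,27)
step 9: (16009, 1506)  from 20·(776,73) + (489,46)
…
step 11: (32794, 3085)  from 1·(16785,1579) + (16009,1506)
step 12: (49579, 4664)  from 1·(32794,3085) + (16785,1579)
…
step 16: (758918, 71393)  from 1·(445435,41903) + (313483,29490)
step 17: (1204353, 113296)  from 1·(758918,71393) + (445435,41903)
fundamental: x₁=1204353, y₁=113296  (since 1450466148609 − 113·12835983616 = 1)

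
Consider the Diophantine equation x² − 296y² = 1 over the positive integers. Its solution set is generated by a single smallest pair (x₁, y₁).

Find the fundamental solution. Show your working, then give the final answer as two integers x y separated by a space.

3699 215

√296 → a₀=17, period (4,1,7,1,4,34); ℓ=6 even so k=5
step 0: (17, 1)  from 17·(1,0) + (0,1)
step 1: (69, 4)  from 4·(17,1) + (1,0)
step 2: (86, 5)  from 1·(69,4) + (17,1)
step 3: (671, 39)  from 7·(86,5) + (69,4)
step 4: (757, 44)  from 1·(671,39) + (86,5)
step 5: (3699, 215)  from 4·(757,44) + (671,39)
→ (3699, 215).  Check: 3699²=13682601, 296·215²=13682600, difference 1.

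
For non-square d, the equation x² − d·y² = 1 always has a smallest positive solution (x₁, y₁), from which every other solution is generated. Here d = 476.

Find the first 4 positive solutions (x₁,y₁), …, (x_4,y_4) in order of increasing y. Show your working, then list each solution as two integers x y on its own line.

d=476: √d = [21; 1,4,2,10,2,4,1,42] (ℓ=8, even), read p_7/q_7
step 0: (21, 1)  from 21·(1,0) + (0,1)
…
step 2: (109, 5)  from 4·(22,1) + (21,1)
step 3: (240, 11)  from 2·(109,5) + (22,1)
step 4: (2509, 115)  from 10·(240,11) + (109,5)
…
step 6: (23541, 1079)  from 4·(5258,241) + (2509,115)
step 7: (28799, 1320)  from 1·(23541,1079) + (5258,241)
(x₁, y₁) = (28799, 1320);  28799² − 476·1320² = 1 ✓
k=2:  x_2 = 28799·28799+476·1320·1320 = 1658764801,  y_2 = 28799·1320+1320·28799 = 76029360
k=3:  x_3 = 28799·1658764801+476·1320·76029360 = 95541534979199,  y_3 = 28799·76029360+1320·1658764801 = 4379139075960
k=4:  x_4 = 28799·95541534979199+476·1320·4379139075960 = 5503001330073139201,  y_4 = 28799·4379139075960+1320·95541534979199 = 252229652421114720

28799 1320
1658764801 76029360
95541534979199 4379139075960
5503001330073139201 252229652421114720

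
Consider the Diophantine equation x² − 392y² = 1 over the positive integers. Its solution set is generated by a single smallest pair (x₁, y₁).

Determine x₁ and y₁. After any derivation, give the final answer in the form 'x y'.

√392 = [19; 1,3,1,38, …], period ℓ=4 (even) → k=3
i=0: a=19 ⇒ p=19, q=1
i=1: a=1 ⇒ p=20, q=1
i=2: a=3 ⇒ p=79, q=4
i=3: a=1 ⇒ p=99, q=5
→ (99, 5).  Check: 99²=9801, 392·5²=9800, difference 1.

99 5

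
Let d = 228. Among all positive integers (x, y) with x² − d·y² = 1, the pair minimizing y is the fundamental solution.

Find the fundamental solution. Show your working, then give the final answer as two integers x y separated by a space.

151 10

√228 = [15; 10,30, …], period ℓ=2 (even) → k=1
i=0: a=15 ⇒ p=15, q=1
i=1: a=10 ⇒ p=151, q=10
(x₁, y₁) = (151, 10);  151² − 228·10² = 1 ✓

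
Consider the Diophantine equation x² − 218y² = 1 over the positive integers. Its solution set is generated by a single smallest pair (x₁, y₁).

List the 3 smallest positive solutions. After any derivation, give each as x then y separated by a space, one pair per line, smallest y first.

d=218: √d = [14; 1,3,3,1,28] (ℓ=5, odd), read p_9/q_9
a_0=14:  p_0=14·1+0=14,  q_0=14·0+1=1
…
a_2=3:  p_2=3·15+14=59,  q_2=3·1+1=4
a_3=3:  p_3=3·59+15=192,  q_3=3·4+1=13
…
a_8=3:  p_8=3·29633+7471=96370,  q_8=3·2007+506=6527
a_9=1:  p_9=1·96370+29633=126003,  q_9=1·6527+2007=8534
(x₁, y₁) = (126003, 8534);  126003² − 218·8534² = 1 ✓
k=2:  x_2 = 126003·126003+218·8534·8534 = 31753512017,  y_2 = 126003·8534+8534·126003 = 2150619204
k=3:  x_3 = 126003·31753512017+218·8534·2150619204 = 8002075549230099,  y_3 = 126003·2150619204+8534·31753512017 = 541968943114690

126003 8534
31753512017 2150619204
8002075549230099 541968943114690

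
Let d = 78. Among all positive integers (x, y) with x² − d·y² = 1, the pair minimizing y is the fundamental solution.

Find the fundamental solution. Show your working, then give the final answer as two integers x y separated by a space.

53 6

√78 = [8; 1,4,1,16, …], period ℓ=4 (even) → k=3
step 0: (8, 1)  from 8·(1,0) + (0,1)
…
step 2: (44, 5)  from 4·(9,1) + (8,1)
step 3: (53, 6)  from 1·(44,5) + (9,1)
fundamental: x₁=53, y₁=6  (since 2809 − 78·36 = 1)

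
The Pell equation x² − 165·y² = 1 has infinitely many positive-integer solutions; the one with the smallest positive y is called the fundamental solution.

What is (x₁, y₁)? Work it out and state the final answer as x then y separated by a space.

d=165: √d = [12; 1,5,2,5,1,24] (ℓ=6, even), read p_5/q_5
i=0: a=12 ⇒ p=12, q=1
i=1: a=1 ⇒ p=13, q=1
i=2: a=5 ⇒ p=77, q=6
i=3: a=2 ⇒ p=167, q=13
i=4: a=5 ⇒ p=912, q=71
i=5: a=1 ⇒ p=1079, q=84
fundamental: x₁=1079, y₁=84  (since 1164241 − 165·7056 = 1)

1079 84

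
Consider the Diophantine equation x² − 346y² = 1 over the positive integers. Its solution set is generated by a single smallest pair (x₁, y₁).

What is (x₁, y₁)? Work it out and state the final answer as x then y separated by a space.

√346 → a₀=18, period (1,1,1,1,36); ℓ=5 odd so k=9
a_0=18:  p_0=18·1+0=18,  q_0=18·0+1=1
…
a_2=1:  p_2=1·19+18=37,  q_2=1·1+1=2
a_3=1:  p_3=1·37+19=56,  q_3=1·2+1=3
a_4=1:  p_4=1·56+37=93,  q_4=1·3+2=5
a_5=36:  p_5=36·93+56=3404,  q_5=36·5+3=183
…
a_8=1:  p_8=1·6901+3497=10398,  q_8=1·371+188=559
a_9=1:  p_9=1·10398+6901=17299,  q_9=1·559+371=930
(x₁, y₁) = (17299, 930);  17299² − 346·930² = 1 ✓

17299 930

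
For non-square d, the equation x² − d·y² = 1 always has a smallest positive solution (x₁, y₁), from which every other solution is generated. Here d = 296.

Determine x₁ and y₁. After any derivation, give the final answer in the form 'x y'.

d=296: √d = [17; 4,1,7,1,4,34] (ℓ=6, even), read p_5/q_5
step 0: (17, 1)  from 17·(1,0) + (0,1)
…
step 3: (671, 39)  from 7·(86,5) + (69,4)
step 4: (757, 44)  from 1·(671,39) + (86,5)
step 5: (3699, 215)  from 4·(757,44) + (671,39)
→ (3699, 215).  Check: 3699²=13682601, 296·215²=13682600, difference 1.

3699 215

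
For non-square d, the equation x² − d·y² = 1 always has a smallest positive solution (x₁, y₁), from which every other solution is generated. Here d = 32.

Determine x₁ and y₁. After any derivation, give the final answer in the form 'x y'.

17 3

d=32: √d = [5; 1,1,1,10] (ℓ=4, even), read p_3/q_3
step 0: (5, 1)  from 5·(1,0) + (0,1)
step 1: (6, 1)  from 1·(5,1) + (1,0)
step 2: (11, 2)  from 1·(6,1) + (5,1)
step 3: (17, 3)  from 1·(11,2) + (6,1)
fundamental: x₁=17, y₁=3  (since 289 − 32·9 = 1)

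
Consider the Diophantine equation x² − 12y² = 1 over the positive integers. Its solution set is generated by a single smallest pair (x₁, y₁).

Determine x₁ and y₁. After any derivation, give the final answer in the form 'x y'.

√12 → a₀=3, period (2,6); ℓ=2 even so k=1
i=0: a=3 ⇒ p=3, q=1
i=1: a=2 ⇒ p=7, q=2
(x₁, y₁) = (7, 2);  7² − 12·2² = 1 ✓

7 2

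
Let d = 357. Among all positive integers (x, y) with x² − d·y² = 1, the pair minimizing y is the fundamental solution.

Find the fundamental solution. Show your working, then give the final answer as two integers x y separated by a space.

3401 180

√357 = [18; 1,8,2,8,1,36, …], period ℓ=6 (even) → k=5
i=0: a=18 ⇒ p=18, q=1
i=1: a=1 ⇒ p=19, q=1
i=2: a=8 ⇒ p=170, q=9
i=3: a=2 ⇒ p=359, q=19
i=4: a=8 ⇒ p=3042, q=161
i=5: a=1 ⇒ p=3401, q=180
(x₁, y₁) = (3401, 180);  3401² − 357·180² = 1 ✓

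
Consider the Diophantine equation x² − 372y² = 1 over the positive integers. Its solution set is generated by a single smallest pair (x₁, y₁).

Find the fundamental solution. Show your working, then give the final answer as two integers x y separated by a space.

[19; 3,2,12,2,3,38] for √372; ℓ=6 ⇒ convergent index 5
k=0  a_k=19  p_k/q_k = 19/1
…
k=4  a_k=2  p_k/q_k = 3491/181
k=5  a_k=3  p_k/q_k = 12151/630
fundamental: x₁=12151, y₁=630  (since 147646801 − 372·396900 = 1)

12151 630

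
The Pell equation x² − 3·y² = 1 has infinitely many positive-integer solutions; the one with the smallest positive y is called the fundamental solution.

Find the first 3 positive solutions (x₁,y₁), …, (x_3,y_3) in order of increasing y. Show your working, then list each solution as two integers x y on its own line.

d=3: √d = [1; 1,2] (ℓ=2, even), read p_1/q_1
i=0: a=1 ⇒ p=1, q=1
i=1: a=1 ⇒ p=2, q=1
fundamental: x₁=2, y₁=1  (since 4 − 3·1 = 1)
n=2: (2,1)∘(2,1) = (2·2+3·1·1, 2·1+1·2) = (7,4)
n=3: (7,4)∘(2,1) = (2·7+3·1·4, 2·4+1·7) = (26,15)

2 1
7 4
26 15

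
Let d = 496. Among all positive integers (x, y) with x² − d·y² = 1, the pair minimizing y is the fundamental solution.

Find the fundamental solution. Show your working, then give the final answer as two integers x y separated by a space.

√496 → a₀=22, period (3,1,2,4,1,…,1,3,44); ℓ=16 even so k=15
i=0: a=22 ⇒ p=22, q=1
i=1: a=3 ⇒ p=67, q=3
i=2: a=1 ⇒ p=89, q=4
i=3: a=2 ⇒ p=245, q=11
i=4: a=4 ⇒ p=1069, q=48
…
i=7: a=2 ⇒ p=6080, q=273
i=8: a=2 ⇒ p=14543, q=653
i=9: a=2 ⇒ p=35166, q=1579
i=10: a=1 ⇒ p=49709, q=2232
i=11: a=1 ⇒ p=84875, q=3811
…
i=13: a=2 ⇒ p=863293, q=38763
i=14: a=1 ⇒ p=1252502, q=56239
i=15: a=3 ⇒ p=4620799, q=207480
(x₁, y₁) = (4620799, 207480);  4620799² − 496·207480² = 1 ✓

4620799 207480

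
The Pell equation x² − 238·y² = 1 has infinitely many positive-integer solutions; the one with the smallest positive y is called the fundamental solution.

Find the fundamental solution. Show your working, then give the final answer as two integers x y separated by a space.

11663 756

d=238: √d = [15; 2,2,1,14,1,2,2,30] (ℓ=8, even), read p_7/q_7
step 0: (15, 1)  from 15·(1,0) + (0,1)
…
step 2: (77, 5)  from 2·(31,2) + (15,1)
…
step 4: (1589, 103)  from 14·(108,7) + (77,5)
…
step 6: (4983, 323)  from 2·(1697,110) + (1589,103)
step 7: (11663, 756)  from 2·(4983,323) + (1697,110)
(x₁, y₁) = (11663, 756);  11663² − 238·756² = 1 ✓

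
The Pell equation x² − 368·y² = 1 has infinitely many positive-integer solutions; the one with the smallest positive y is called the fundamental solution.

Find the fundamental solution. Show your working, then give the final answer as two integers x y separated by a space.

[19; 5,2,5,38] for √368; ℓ=4 ⇒ convergent index 3
i=0: a=19 ⇒ p=19, q=1
i=1: a=5 ⇒ p=96, q=5
i=2: a=2 ⇒ p=211, q=11
i=3: a=5 ⇒ p=1151, q=60
fundamental: x₁=1151, y₁=60  (since 1324801 − 368·3600 = 1)

1151 60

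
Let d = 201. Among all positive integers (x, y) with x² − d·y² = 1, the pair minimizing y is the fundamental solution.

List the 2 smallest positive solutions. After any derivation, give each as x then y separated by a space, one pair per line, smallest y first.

515095 36332
530645718049 37428863080

d=201: √d = [14; 5,1,1,1,2,…,1,5,28] (ℓ=14, even), read p_13/q_13
i=0: a=14 ⇒ p=14, q=1
…
i=2: a=1 ⇒ p=85, q=6
…
i=6: a=1 ⇒ p=879, q=62
…
i=8: a=1 ⇒ p=8549, q=603
…
i=12: a=1 ⇒ p=91402, q=6447
i=13: a=5 ⇒ p=515095, q=36332
(x₁, y₁) = (515095, 36332);  515095² − 201·36332² = 1 ✓
(x_2, y_2) = (515095·515095 + 201·36332·36332, 515095·36332 + 36332·515095) = (530645718049, 37428863080)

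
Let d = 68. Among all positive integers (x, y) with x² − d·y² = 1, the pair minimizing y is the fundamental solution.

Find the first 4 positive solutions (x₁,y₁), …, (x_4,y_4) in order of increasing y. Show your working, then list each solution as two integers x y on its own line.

33 4
2177 264
143649 17420
9478657 1149456

[8; 4,16] for √68; ℓ=2 ⇒ convergent index 1
a_0=8:  p_0=8·1+0=8,  q_0=8·0+1=1
a_1=4:  p_1=4·8+1=33,  q_1=4·1+0=4
fundamental: x₁=33, y₁=4  (since 1089 − 68·16 = 1)
(x_2, y_2) = (33·33 + 68·4·4, 33·4 + 4·33) = (2177, 264)
(x_3, y_3) = (33·2177 + 68·4·264, 33·264 + 4·2177) = (143649, 17420)
(x_4, y_4) = (33·143649 + 68·4·17420, 33·17420 + 4·143649) = (9478657, 1149456)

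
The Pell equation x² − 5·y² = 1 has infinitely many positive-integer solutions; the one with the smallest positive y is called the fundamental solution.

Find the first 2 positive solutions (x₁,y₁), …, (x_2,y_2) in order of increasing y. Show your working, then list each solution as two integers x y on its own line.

9 4
161 72

d=5: √d = [2; 4] (ℓ=1, odd), read p_1/q_1
k=0  a_k=2  p_k/q_k = 2/1
k=1  a_k=4  p_k/q_k = 9/4
fundamental: x₁=9, y₁=4  (since 81 − 5·16 = 1)
(x_2, y_2) = (9·9 + 5·4·4, 9·4 + 4·9) = (161, 72)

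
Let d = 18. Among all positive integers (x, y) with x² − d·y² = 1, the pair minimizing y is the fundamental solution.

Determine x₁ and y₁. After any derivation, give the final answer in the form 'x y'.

√18 → a₀=4, period (4,8); ℓ=2 even so k=1
a_0=4:  p_0=4·1+0=4,  q_0=4·0+1=1
a_1=4:  p_1=4·4+1=17,  q_1=4·1+0=4
(x₁, y₁) = (17, 4);  17² − 18·4² = 1 ✓

17 4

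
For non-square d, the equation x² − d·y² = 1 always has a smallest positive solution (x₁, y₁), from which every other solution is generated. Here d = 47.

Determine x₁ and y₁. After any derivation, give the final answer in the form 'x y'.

48 7

d=47: √d = [6; 1,5,1,12] (ℓ=4, even), read p_3/q_3
a_0=6:  p_0=6·1+0=6,  q_0=6·0+1=1
a_1=1:  p_1=1·6+1=7,  q_1=1·1+0=1
a_2=5:  p_2=5·7+6=41,  q_2=5·1+1=6
a_3=1:  p_3=1·41+7=48,  q_3=1·6+1=7
fundamental: x₁=48, y₁=7  (since 2304 − 47·49 = 1)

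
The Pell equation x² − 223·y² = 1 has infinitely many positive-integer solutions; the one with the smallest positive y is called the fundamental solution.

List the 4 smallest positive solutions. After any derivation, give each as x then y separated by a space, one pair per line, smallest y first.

√223 → a₀=14, period (1,13,1,28); ℓ=4 even so k=3
a_0=14:  p_0=14·1+0=14,  q_0=14·0+1=1
a_1=1:  p_1=1·14+1=15,  q_1=1·1+0=1
a_2=13:  p_2=13·15+14=209,  q_2=13·1+1=14
a_3=1:  p_3=1·209+15=224,  q_3=1·14+1=15
→ (224, 15).  Check: 224²=50176, 223·15²=50175, difference 1.
n=2: (224,15)∘(224,15) = (224·224+223·15·15, 224·15+15·224) = (100351,6720)
n=3: (100351,6720)∘(224,15) = (224·100351+223·15·6720, 224·6720+15·100351) = (44957024,3010545)
n=4: (44957024,3010545)∘(224,15) = (224·44957024+223·15·3010545, 224·3010545+15·44957024) = (20140646401,1348717440)

224 15
100351 6720
44957024 3010545
20140646401 1348717440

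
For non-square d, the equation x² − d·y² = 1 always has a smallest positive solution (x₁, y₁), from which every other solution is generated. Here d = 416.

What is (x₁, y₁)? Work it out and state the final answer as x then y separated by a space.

5201 255

[20; 2,1,1,9,1,1,2,40] for √416; ℓ=8 ⇒ convergent index 7
k=0  a_k=20  p_k/q_k = 20/1
k=1  a_k=2  p_k/q_k = 41/2
k=2  a_k=1  p_k/q_k = 61/3
…
k=4  a_k=9  p_k/q_k = 979/48
k=5  a_k=1  p_k/q_k = 1081/53
k=6  a_k=1  p_k/q_k = 2060/101
k=7  a_k=2  p_k/q_k = 5201/255
(x₁, y₁) = (5201, 255);  5201² − 416·255² = 1 ✓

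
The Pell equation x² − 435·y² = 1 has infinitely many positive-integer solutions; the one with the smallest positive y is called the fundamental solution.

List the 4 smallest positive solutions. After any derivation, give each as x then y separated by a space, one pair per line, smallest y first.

√435 → a₀=20, period (1,5,1,40); ℓ=4 even so k=3
step 0: (20, 1)  from 20·(1,0) + (0,1)
step 1: (21, 1)  from 1·(20,1) + (1,0)
step 2: (125, 6)  from 5·(21,1) + (20,1)
step 3: (146, 7)  from 1·(125,6) + (21,1)
→ (146, 7).  Check: 146²=21316, 435·7²=21315, difference 1.
k=2:  x_2 = 146·146+435·7·7 = 42631,  y_2 = 146·7+7·146 = 2044
k=3:  x_3 = 146·42631+435·7·2044 = 12448106,  y_3 = 146·2044+7·42631 = 596841
k=4:  x_4 = 146·12448106+435·7·596841 = 3634804321,  y_4 = 146·596841+7·12448106 = 174275528

146 7
42631 2044
12448106 596841
3634804321 174275528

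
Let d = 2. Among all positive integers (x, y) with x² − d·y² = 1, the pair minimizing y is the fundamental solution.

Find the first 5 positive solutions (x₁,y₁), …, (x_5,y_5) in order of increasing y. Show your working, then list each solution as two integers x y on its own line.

[1; 2] for √2; ℓ=1 ⇒ convergent index 1
step 0: (1, 1)  from 1·(1,0) + (0,1)
step 1: (3, 2)  from 2·(1,1) + (1,0)
fundamental: x₁=3, y₁=2  (since 9 − 2·4 = 1)
(x_2, y_2) = (3·3 + 2·2·2, 3·2 + 2·3) = (17, 12)
(x_3, y_3) = (3·17 + 2·2·12, 3·12 + 2·17) = (99, 70)
(x_4, y_4) = (3·99 + 2·2·70, 3·70 + 2·99) = (577, 408)
(x_5, y_5) = (3·577 + 2·2·408, 3·408 + 2·577) = (3363, 2378)

3 2
17 12
99 70
577 408
3363 2378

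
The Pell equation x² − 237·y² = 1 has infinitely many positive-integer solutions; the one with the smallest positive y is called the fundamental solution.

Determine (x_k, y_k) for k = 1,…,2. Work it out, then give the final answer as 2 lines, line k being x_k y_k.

228151 14820
104105757601 6762395640

d=237: √d = [15; 2,1,1,7,10,7,1,1,2,30] (ℓ=10, even), read p_9/q_9
a_0=15:  p_0=15·1+0=15,  q_0=15·0+1=1
…
a_5=10:  p_5=10·585+77=5927,  q_5=10·38+5=385
…
a_8=1:  p_8=1·48001+42074=90075,  q_8=1·3118+2733=5851
a_9=2:  p_9=2·90075+48001=228151,  q_9=2·5851+3118=14820
→ (228151, 14820).  Check: 228151²=52052878801, 237·14820²=52052878800, difference 1.
k=2:  x_2 = 228151·228151+237·14820·14820 = 104105757601,  y_2 = 228151·14820+14820·228151 = 6762395640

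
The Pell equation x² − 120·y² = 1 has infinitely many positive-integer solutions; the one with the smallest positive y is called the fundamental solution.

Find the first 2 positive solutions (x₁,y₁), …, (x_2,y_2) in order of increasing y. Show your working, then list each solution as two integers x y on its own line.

d=120: √d = [10; 1,20] (ℓ=2, even), read p_1/q_1
k=0  a_k=10  p_k/q_k = 10/1
k=1  a_k=1  p_k/q_k = 11/1
(x₁, y₁) = (11, 1);  11² − 120·1² = 1 ✓
(x_2, y_2) = (11·11 + 120·1·1, 11·1 + 1·11) = (241, 22)

11 1
241 22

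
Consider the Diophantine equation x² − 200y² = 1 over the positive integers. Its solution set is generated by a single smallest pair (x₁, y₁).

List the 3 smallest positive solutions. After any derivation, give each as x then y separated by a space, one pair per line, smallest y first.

99 7
19601 1386
3880899 274421

√200 = [14; 7,28, …], period ℓ=2 (even) → k=1
step 0: (14, 1)  from 14·(1,0) + (0,1)
step 1: (99, 7)  from 7·(14,1) + (1,0)
(x₁, y₁) = (99, 7);  99² − 200·7² = 1 ✓
(x_2, y_2) = (99·99 + 200·7·7, 99·7 + 7·99) = (19601, 1386)
(x_3, y_3) = (99·19601 + 200·7·1386, 99·1386 + 7·19601) = (3880899, 274421)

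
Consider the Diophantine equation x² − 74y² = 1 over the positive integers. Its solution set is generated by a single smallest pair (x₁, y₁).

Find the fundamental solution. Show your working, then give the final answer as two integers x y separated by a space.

3699 430

√74 = [8; 1,1,1,1,16, …], period ℓ=5 (odd) → k=9
a_0=8:  p_0=8·1+0=8,  q_0=8·0+1=1
…
a_4=1:  p_4=1·26+17=43,  q_4=1·3+2=5
…
a_8=1:  p_8=1·1471+757=2228,  q_8=1·171+88=259
a_9=1:  p_9=1·2228+1471=3699,  q_9=1·259+171=430
(x₁, y₁) = (3699, 430);  3699² − 74·430² = 1 ✓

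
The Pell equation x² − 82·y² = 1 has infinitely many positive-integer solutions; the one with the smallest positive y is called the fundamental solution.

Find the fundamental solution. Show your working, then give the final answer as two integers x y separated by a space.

163 18

[9; 18] for √82; ℓ=1 ⇒ convergent index 1
k=0  a_k=9  p_k/q_k = 9/1
k=1  a_k=18  p_k/q_k = 163/18
→ (163, 18).  Check: 163²=26569, 82·18²=26568, difference 1.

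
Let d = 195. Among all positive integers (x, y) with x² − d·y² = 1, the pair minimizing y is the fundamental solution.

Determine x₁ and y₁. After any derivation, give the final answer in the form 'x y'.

14 1

d=195: √d = [13; 1,26] (ℓ=2, even), read p_1/q_1
a_0=13:  p_0=13·1+0=13,  q_0=13·0+1=1
a_1=1:  p_1=1·13+1=14,  q_1=1·1+0=1
→ (14, 1).  Check: 14²=196, 195·1²=195, difference 1.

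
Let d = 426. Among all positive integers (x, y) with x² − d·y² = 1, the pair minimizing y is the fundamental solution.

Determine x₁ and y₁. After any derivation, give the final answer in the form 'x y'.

88751 4300

√426 → a₀=20, period (1,1,1,3,2,6,2,3,1,1,1,40); ℓ=12 even so k=11
step 0: (20, 1)  from 20·(1,0) + (0,1)
…
step 2: (41, 2)  from 1·(21,1) + (20,1)
…
step 4: (227, 11)  from 3·(62,3) + (41,2)
step 5: (516, 25)  from 2·(227,11) + (62,3)
step 6: (3323, 161)  from 6·(516,25) + (227,11)
step 7: (7162, 347)  from 2·(3323,161) + (516,25)
…
step 10: (56780, 2751)  from 1·(31971,1549) + (24809,1202)
step 11: (88751, 4300)  from 1·(56780,2751) + (31971,1549)
→ (88751, 4300).  Check: 88751²=7876740001, 426·4300²=7876740000, difference 1.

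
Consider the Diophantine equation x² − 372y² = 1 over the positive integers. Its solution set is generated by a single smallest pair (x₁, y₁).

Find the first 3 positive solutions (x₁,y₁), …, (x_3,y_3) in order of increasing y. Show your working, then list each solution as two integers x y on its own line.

12151 630
295293601 15310260
7176225079351 372069937890

[19; 3,2,12,2,3,38] for √372; ℓ=6 ⇒ convergent index 5
step 0: (19, 1)  from 19·(1,0) + (0,1)
step 1: (58, 3)  from 3·(19,1) + (1,0)
step 2: (135, 7)  from 2·(58,3) + (19,1)
step 3: (1678, 87)  from 12·(135,7) + (58,3)
step 4: (3491, 181)  from 2·(1678,87) + (135,7)
step 5: (12151, 630)  from 3·(3491,181) + (1678,87)
→ (12151, 630).  Check: 12151²=147646801, 372·630²=147646800, difference 1.
(12151+630√372)^2 = 295293601 + 15310260√372
(12151+630√372)^3 = 7176225079351 + 372069937890√372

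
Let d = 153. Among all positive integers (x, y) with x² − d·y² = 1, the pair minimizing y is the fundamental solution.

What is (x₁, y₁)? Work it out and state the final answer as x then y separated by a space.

2177 176

d=153: √d = [12; 2,1,2,2,2,1,2,24] (ℓ=8, even), read p_7/q_7
step 0: (12, 1)  from 12·(1,0) + (0,1)
step 1: (25, 2)  from 2·(12,1) + (1,0)
…
step 3: (99, 8)  from 2·(37,3) + (25,2)
…
step 5: (569, 46)  from 2·(235,19) + (99,8)
step 6: (804, 65)  from 1·(569,46) + (235,19)
step 7: (2177, 176)  from 2·(804,65) + (569,46)
→ (2177, 176).  Check: 2177²=4739329, 153·176²=4739328, difference 1.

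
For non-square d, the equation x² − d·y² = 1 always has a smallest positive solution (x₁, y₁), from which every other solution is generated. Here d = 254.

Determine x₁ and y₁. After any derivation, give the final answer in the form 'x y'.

255 16

[15; 1,14,1,30] for √254; ℓ=4 ⇒ convergent index 3
step 0: (15, 1)  from 15·(1,0) + (0,1)
step 1: (16, 1)  from 1·(15,1) + (1,0)
step 2: (239, 15)  from 14·(16,1) + (15,1)
step 3: (255, 16)  from 1·(239,15) + (16,1)
(x₁, y₁) = (255, 16);  255² − 254·16² = 1 ✓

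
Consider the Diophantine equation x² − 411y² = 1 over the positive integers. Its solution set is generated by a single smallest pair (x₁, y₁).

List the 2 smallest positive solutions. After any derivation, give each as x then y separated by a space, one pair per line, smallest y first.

√411 = [20; 3,1,1,1,19,1,1,1,3,40, …], period ℓ=10 (even) → k=9
a_0=20:  p_0=20·1+0=20,  q_0=20·0+1=1
a_1=3:  p_1=3·20+1=61,  q_1=3·1+0=3
…
a_3=1:  p_3=1·81+61=142,  q_3=1·4+3=7
…
a_5=19:  p_5=19·223+142=4379,  q_5=19·11+7=216
…
a_7=1:  p_7=1·4602+4379=8981,  q_7=1·227+216=443
a_8=1:  p_8=1·8981+4602=13583,  q_8=1·443+227=670
a_9=3:  p_9=3·13583+8981=49730,  q_9=3·670+443=2453
(x₁, y₁) = (49730, 2453);  49730² − 411·2453² = 1 ✓
k=2:  x_2 = 49730·49730+411·2453·2453 = 4946145799,  y_2 = 49730·2453+2453·49730 = 243975380

49730 2453
4946145799 243975380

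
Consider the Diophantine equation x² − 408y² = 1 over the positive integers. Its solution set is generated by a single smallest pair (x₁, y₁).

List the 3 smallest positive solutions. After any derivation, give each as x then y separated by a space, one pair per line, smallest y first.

√408 → a₀=20, period (5,40); ℓ=2 even so k=1
a_0=20:  p_0=20·1+0=20,  q_0=20·0+1=1
a_1=5:  p_1=5·20+1=101,  q_1=5·1+0=5
→ (101, 5).  Check: 101²=10201, 408·5²=10200, difference 1.
n=2: (101,5)∘(101,5) = (101·101+408·5·5, 101·5+5·101) = (20401,1010)
n=3: (20401,1010)∘(101,5) = (101·20401+408·5·1010, 101·1010+5·20401) = (4120901,204015)

101 5
20401 1010
4120901 204015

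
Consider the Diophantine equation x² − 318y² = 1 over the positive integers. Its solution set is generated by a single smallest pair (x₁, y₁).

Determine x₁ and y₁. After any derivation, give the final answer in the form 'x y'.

[17; 1,4,1,34] for √318; ℓ=4 ⇒ convergent index 3
a_0=17:  p_0=17·1+0=17,  q_0=17·0+1=1
a_1=1:  p_1=1·17+1=18,  q_1=1·1+0=1
a_2=4:  p_2=4·18+17=89,  q_2=4·1+1=5
a_3=1:  p_3=1·89+18=107,  q_3=1·5+1=6
→ (107, 6).  Check: 107²=11449, 318·6²=11448, difference 1.

107 6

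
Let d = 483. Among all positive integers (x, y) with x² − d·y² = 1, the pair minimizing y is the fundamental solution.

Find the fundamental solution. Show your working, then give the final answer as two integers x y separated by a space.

d=483: √d = [21; 1,42] (ℓ=2, even), read p_1/q_1
i=0: a=21 ⇒ p=21, q=1
i=1: a=1 ⇒ p=22, q=1
fundamental: x₁=22, y₁=1  (since 484 − 483·1 = 1)

22 1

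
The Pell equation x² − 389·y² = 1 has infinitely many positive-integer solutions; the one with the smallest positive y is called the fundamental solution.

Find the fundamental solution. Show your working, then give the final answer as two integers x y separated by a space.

√389 → a₀=19, period (1,2,1,1,1,1,2,1,38); ℓ=9 odd so k=17
step 0: (19, 1)  from 19·(1,0) + (0,1)
step 1: (20, 1)  from 1·(19,1) + (1,0)
…
step 7: (927, 47)  from 2·(355,18) + (217,11)
step 8: (1282, 65)  from 1·(927,47) + (355,18)
step 9: (49643, 2517)  from 38·(1282,65) + (927,47)
…
step 13: (353911, 17944)  from 1·(202418,10263) + (151493,7681)
…
step 16: (2376809, 120509)  from 2·(910240,46151) + (556329,28207)
step 17: (3287049, 166660)  from 1·(2376809,120509) + (910240,46151)
→ (3287049, 166660).  Check: 3287049²=10804691128401, 389·166660²=10804691128400, difference 1.

3287049 166660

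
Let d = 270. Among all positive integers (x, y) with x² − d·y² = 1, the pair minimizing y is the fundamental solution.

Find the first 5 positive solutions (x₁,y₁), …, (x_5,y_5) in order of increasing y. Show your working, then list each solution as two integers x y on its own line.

d=270: √d = [16; 2,3,6,3,2,32] (ℓ=6, even), read p_5/q_5
k=0  a_k=16  p_k/q_k = 16/1
k=1  a_k=2  p_k/q_k = 33/2
k=2  a_k=3  p_k/q_k = 115/7
k=3  a_k=6  p_k/q_k = 723/44
k=4  a_k=3  p_k/q_k = 2284/139
k=5  a_k=2  p_k/q_k = 5291/322
fundamental: x₁=5291, y₁=322  (since 27994681 − 270·103684 = 1)
k=2:  x_2 = 5291·5291+270·322·322 = 55989361,  y_2 = 5291·322+322·5291 = 3407404
k=3:  x_3 = 5291·55989361+270·322·3407404 = 592479412811,  y_3 = 5291·3407404+322·55989361 = 36057148806
k=4:  x_4 = 5291·592479412811+270·322·36057148806 = 6269617090376641,  y_4 = 5291·36057148806+322·592479412811 = 381556745257688
k=5:  x_5 = 5291·6269617090376641+270·322·381556745257688 = 66345087457886202251,  y_5 = 5291·381556745257688+322·6269617090376641 = 4037633442259705610

5291 322
55989361 3407404
592479412811 36057148806
6269617090376641 381556745257688
66345087457886202251 4037633442259705610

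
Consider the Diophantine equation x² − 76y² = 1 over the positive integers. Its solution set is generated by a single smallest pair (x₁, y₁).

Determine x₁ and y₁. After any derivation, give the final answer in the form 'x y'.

57799 6630

d=76: √d = [8; 1,2,1,1,5,4,5,1,1,2,1,16] (ℓ=12, even), read p_11/q_11
k=0  a_k=8  p_k/q_k = 8/1
k=1  a_k=1  p_k/q_k = 9/1
…
k=3  a_k=1  p_k/q_k = 35/4
k=4  a_k=1  p_k/q_k = 61/7
…
k=10  a_k=2  p_k/q_k = 41488/4759
k=11  a_k=1  p_k/q_k = 57799/6630
→ (57799, 6630).  Check: 57799²=3340724401, 76·6630²=3340724400, difference 1.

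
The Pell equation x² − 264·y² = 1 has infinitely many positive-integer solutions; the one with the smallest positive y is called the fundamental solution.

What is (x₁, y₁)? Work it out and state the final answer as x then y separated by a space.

65 4

√264 = [16; 4,32, …], period ℓ=2 (even) → k=1
step 0: (16, 1)  from 16·(1,0) + (0,1)
step 1: (65, 4)  from 4·(16,1) + (1,0)
→ (65, 4).  Check: 65²=4225, 264·4²=4224, difference 1.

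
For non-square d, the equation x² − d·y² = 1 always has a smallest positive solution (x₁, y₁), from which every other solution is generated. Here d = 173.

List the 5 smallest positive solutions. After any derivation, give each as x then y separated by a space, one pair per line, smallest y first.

d=173: √d = [13; 6,1,1,6,26] (ℓ=5, odd), read p_9/q_9
step 0: (13, 1)  from 13·(1,0) + (0,1)
step 1: (79, 6)  from 6·(13,1) + (1,0)
step 2: (92, 7)  from 1·(79,6) + (13,1)
step 3: (171, 13)  from 1·(92,7) + (79,6)
step 4: (1118, 85)  from 6·(171,13) + (92,7)
step 5: (29239, 2223)  from 26·(1118,85) + (171,13)
…
step 7: (205791, 15646)  from 1·(176552,13423) + (29239,2223)
step 8: (382343, 29069)  from 1·(205791,15646) + (176552,13423)
step 9: (2499849, 190060)  from 6·(382343,29069) + (205791,15646)
fundamental: x₁=2499849, y₁=190060  (since 6249245022801 − 173·36122803600 = 1)
(2499849+190060√173)^2 = 12498490045601 + 950242601880√173
(2499849+190060√173)^3 = 62488675684008728649 + 4750926036134042180√173
(2499849+190060√173)^4 = 312424506839974574118902401 + 23753195401006348176659760√173
(2499849+190060√173)^5 = 1562028181998744709597444087746249 + 118758803540015886040113314710300√173

2499849 190060
12498490045601 950242601880
62488675684008728649 4750926036134042180
312424506839974574118902401 23753195401006348176659760
1562028181998744709597444087746249 118758803540015886040113314710300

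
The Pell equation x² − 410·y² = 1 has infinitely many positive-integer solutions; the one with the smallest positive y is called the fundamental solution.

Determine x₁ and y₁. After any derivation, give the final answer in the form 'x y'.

√410 = [20; 4,40, …], period ℓ=2 (even) → k=1
step 0: (20, 1)  from 20·(1,0) + (0,1)
step 1: (81, 4)  from 4·(20,1) + (1,0)
(x₁, y₁) = (81, 4);  81² − 410·4² = 1 ✓

81 4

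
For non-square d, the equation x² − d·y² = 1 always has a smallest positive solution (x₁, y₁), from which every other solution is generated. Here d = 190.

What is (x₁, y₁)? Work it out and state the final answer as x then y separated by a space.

√190 = [13; 1,3,1,1,1,…,3,1,26, …], period ℓ=14 (even) → k=13
step 0: (13, 1)  from 13·(1,0) + (0,1)
step 1: (14, 1)  from 1·(13,1) + (1,0)
step 2: (55, 4)  from 3·(14,1) + (13,1)
step 3: (69, 5)  from 1·(55,4) + (14,1)
…
step 5: (193, 14)  from 1·(124,9) + (69,5)
step 6: (510, 37)  from 2·(193,14) + (124,9)
…
step 8: (2936, 213)  from 2·(1213,88) + (510,37)
step 9: (4149, 301)  from 1·(2936,213) + (1213,88)
step 10: (7085, 514)  from 1·(4149,301) + (2936,213)
step 11: (11234, 815)  from 1·(7085,514) + (4149,301)
step 12: (40787, 2959)  from 3·(11234,815) + (7085,514)
step 13: (52021, 3774)  from 1·(40787,2959) + (11234,815)
→ (52021, 3774).  Check: 52021²=2706184441, 190·3774²=2706184440, difference 1.

52021 3774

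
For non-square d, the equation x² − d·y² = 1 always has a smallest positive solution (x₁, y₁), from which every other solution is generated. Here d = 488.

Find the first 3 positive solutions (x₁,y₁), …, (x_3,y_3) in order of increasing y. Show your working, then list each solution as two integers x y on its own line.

[22; 11,44] for √488; ℓ=2 ⇒ convergent index 1
step 0: (22, 1)  from 22·(1,0) + (0,1)
step 1: (243, 11)  from 11·(22,1) + (1,0)
fundamental: x₁=243, y₁=11  (since 59049 − 488·121 = 1)
(243+11√488)^2 = 118097 + 5346√488
(243+11√488)^3 = 57394899 + 2598145√488

243 11
118097 5346
57394899 2598145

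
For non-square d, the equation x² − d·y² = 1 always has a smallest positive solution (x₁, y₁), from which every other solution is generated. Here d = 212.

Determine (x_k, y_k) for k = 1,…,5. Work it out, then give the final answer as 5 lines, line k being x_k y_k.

66249 4550
8777860001 602865900
1163048894346249 79878526013650
154101652394311440001 10583744939153731800
20418160737778428282906249 1402325036868112630022750

[14; 1,1,3,1,1,…,1,1,28] for √212; ℓ=14 ⇒ convergent index 13
k=0  a_k=14  p_k/q_k = 14/1
k=1  a_k=1  p_k/q_k = 15/1
k=2  a_k=1  p_k/q_k = 29/2
k=3  a_k=3  p_k/q_k = 102/7
k=4  a_k=1  p_k/q_k = 131/9
k=5  a_k=1  p_k/q_k = 233/16
k=6  a_k=1  p_k/q_k = 364/25
…
k=8  a_k=1  p_k/q_k = 2781/191
k=9  a_k=1  p_k/q_k = 5198/357
…
k=11  a_k=3  p_k/q_k = 29135/2001
k=12  a_k=1  p_k/q_k = 37114/2549
k=13  a_k=1  p_k/q_k = 66249/4550
(x₁, y₁) = (66249, 4550);  66249² − 212·4550² = 1 ✓
n=2: (66249,4550)∘(66249,4550) = (66249·66249+212·4550·4550, 66249·4550+4550·66249) = (8777860001,602865900)
n=3: (8777860001,602865900)∘(66249,4550) = (66249·8777860001+212·4550·602865900, 66249·602865900+4550·8777860001) = (1163048894346249,79878526013650)
n=4: (1163048894346249,79878526013650)∘(66249,4550) = (66249·1163048894346249+212·4550·79878526013650, 66249·79878526013650+4550·1163048894346249) = (154101652394311440001,10583744939153731800)
n=5: (154101652394311440001,10583744939153731800)∘(66249,4550) = (66249·154101652394311440001+212·4550·10583744939153731800, 66249·10583744939153731800+4550·154101652394311440001) = (20418160737778428282906249,1402325036868112630022750)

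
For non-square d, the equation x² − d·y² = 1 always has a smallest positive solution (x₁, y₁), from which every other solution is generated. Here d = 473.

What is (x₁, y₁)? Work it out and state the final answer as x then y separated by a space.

√473 = [21; 1,2,1,42, …], period ℓ=4 (even) → k=3
i=0: a=21 ⇒ p=21, q=1
i=1: a=1 ⇒ p=22, q=1
i=2: a=2 ⇒ p=65, q=3
i=3: a=1 ⇒ p=87, q=4
fundamental: x₁=87, y₁=4  (since 7569 − 473·16 = 1)

87 4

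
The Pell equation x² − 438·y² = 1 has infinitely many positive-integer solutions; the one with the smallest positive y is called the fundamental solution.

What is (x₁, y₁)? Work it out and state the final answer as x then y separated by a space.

293 14

[20; 1,12,1,40] for √438; ℓ=4 ⇒ convergent index 3
step 0: (20, 1)  from 20·(1,0) + (0,1)
step 1: (21, 1)  from 1·(20,1) + (1,0)
step 2: (272, 13)  from 12·(21,1) + (20,1)
step 3: (293, 14)  from 1·(272,13) + (21,1)
fundamental: x₁=293, y₁=14  (since 85849 − 438·196 = 1)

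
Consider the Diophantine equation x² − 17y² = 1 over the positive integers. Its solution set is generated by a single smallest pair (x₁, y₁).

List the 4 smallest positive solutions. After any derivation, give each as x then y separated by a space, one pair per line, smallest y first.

√17 → a₀=4, period (8); ℓ=1 odd so k=1
step 0: (4, 1)  from 4·(1,0) + (0,1)
step 1: (33, 8)  from 8·(4,1) + (1,0)
→ (33, 8).  Check: 33²=1089, 17·8²=1088, difference 1.
(x_2, y_2) = (33·33 + 17·8·8, 33·8 + 8·33) = (2177, 528)
(x_3, y_3) = (33·2177 + 17·8·528, 33·528 + 8·2177) = (143649, 34840)
(x_4, y_4) = (33·143649 + 17·8·34840, 33·34840 + 8·143649) = (9478657, 2298912)

33 8
2177 528
143649 34840
9478657 2298912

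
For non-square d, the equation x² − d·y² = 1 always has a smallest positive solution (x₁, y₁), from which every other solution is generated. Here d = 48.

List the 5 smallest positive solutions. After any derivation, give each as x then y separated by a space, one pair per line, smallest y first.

7 1
97 14
1351 195
18817 2716
262087 37829

√48 = [6; 1,12, …], period ℓ=2 (even) → k=1
a_0=6:  p_0=6·1+0=6,  q_0=6·0+1=1
a_1=1:  p_1=1·6+1=7,  q_1=1·1+0=1
(x₁, y₁) = (7, 1);  7² − 48·1² = 1 ✓
k=2:  x_2 = 7·7+48·1·1 = 97,  y_2 = 7·1+1·7 = 14
k=3:  x_3 = 7·97+48·1·14 = 1351,  y_3 = 7·14+1·97 = 195
k=4:  x_4 = 7·1351+48·1·195 = 18817,  y_4 = 7·195+1·1351 = 2716
k=5:  x_5 = 7·18817+48·1·2716 = 262087,  y_5 = 7·2716+1·18817 = 37829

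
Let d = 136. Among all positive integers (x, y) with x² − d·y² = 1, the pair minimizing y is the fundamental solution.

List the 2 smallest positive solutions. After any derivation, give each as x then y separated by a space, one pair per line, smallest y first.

35 3
2449 210

√136 → a₀=11, period (1,1,1,22); ℓ=4 even so k=3
i=0: a=11 ⇒ p=11, q=1
i=1: a=1 ⇒ p=12, q=1
i=2: a=1 ⇒ p=23, q=2
i=3: a=1 ⇒ p=35, q=3
→ (35, 3).  Check: 35²=1225, 136·3²=1224, difference 1.
(x_2, y_2) = (35·35 + 136·3·3, 35·3 + 3·35) = (2449, 210)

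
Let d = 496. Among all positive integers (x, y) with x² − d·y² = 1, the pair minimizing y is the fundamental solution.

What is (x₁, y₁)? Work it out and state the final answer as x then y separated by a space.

4620799 207480

d=496: √d = [22; 3,1,2,4,1,…,1,3,44] (ℓ=16, even), read p_15/q_15
i=0: a=22 ⇒ p=22, q=1
…
i=4: a=4 ⇒ p=1069, q=48
i=5: a=1 ⇒ p=1314, q=59
i=6: a=1 ⇒ p=2383, q=107
i=7: a=2 ⇒ p=6080, q=273
i=8: a=2 ⇒ p=14543, q=653
i=9: a=2 ⇒ p=35166, q=1579
…
i=11: a=1 ⇒ p=84875, q=3811
i=12: a=4 ⇒ p=389209, q=17476
i=13: a=2 ⇒ p=863293, q=38763
i=14: a=1 ⇒ p=1252502, q=56239
i=15: a=3 ⇒ p=4620799, q=207480
→ (4620799, 207480).  Check: 4620799²=21351783398401, 496·207480²=21351783398400, difference 1.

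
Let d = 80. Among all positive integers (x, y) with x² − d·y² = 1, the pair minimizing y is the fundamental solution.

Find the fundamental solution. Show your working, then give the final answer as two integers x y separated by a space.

9 1

√80 = [8; 1,16, …], period ℓ=2 (even) → k=1
i=0: a=8 ⇒ p=8, q=1
i=1: a=1 ⇒ p=9, q=1
fundamental: x₁=9, y₁=1  (since 81 − 80·1 = 1)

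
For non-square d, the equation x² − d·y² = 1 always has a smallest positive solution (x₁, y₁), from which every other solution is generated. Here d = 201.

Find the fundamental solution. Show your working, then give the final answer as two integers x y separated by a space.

515095 36332

√201 → a₀=14, period (5,1,1,1,2,…,1,5,28); ℓ=14 even so k=13
step 0: (14, 1)  from 14·(1,0) + (0,1)
…
step 5: (638, 45)  from 2·(241,17) + (156,11)
step 6: (879, 62)  from 1·(638,45) + (241,17)
…
step 8: (8549, 603)  from 1·(7670,541) + (879,62)
…
step 10: (33317, 2350)  from 1·(24768,1747) + (8549,603)
step 11: (58085, 4097)  from 1·(33317,2350) + (24768,1747)
step 12: (91402, 6447)  from 1·(58085,4097) + (33317,2350)
step 13: (515095, 36332)  from 5·(91402,6447) + (58085,4097)
fundamental: x₁=515095, y₁=36332  (since 265322859025 − 201·1320014224 = 1)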